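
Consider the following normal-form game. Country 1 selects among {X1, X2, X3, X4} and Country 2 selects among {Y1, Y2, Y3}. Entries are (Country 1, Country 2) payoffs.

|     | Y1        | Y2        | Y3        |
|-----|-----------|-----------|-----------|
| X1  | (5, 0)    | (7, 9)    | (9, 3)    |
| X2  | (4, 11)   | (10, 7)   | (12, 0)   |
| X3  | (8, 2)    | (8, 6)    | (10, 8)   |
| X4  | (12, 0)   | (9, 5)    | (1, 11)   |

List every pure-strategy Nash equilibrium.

Check mutual best responses: a cell is a NE iff neither player can gain by unilaterally deviating.
Country 1's best responses — vs Y1: X4 (payoff 12); vs Y2: X2 (payoff 10); vs Y3: X2 (payoff 12).
Country 2's best responses — vs X1: Y2 (payoff 9); vs X2: Y1 (payoff 11); vs X3: Y3 (payoff 8); vs X4: Y3 (payoff 11).
No cell has both players best-responding. For instance, Country 1's best reply to Y1 is X4, but against X4 Country 2 prefers Y3 over Y1.

No pure-strategy Nash equilibrium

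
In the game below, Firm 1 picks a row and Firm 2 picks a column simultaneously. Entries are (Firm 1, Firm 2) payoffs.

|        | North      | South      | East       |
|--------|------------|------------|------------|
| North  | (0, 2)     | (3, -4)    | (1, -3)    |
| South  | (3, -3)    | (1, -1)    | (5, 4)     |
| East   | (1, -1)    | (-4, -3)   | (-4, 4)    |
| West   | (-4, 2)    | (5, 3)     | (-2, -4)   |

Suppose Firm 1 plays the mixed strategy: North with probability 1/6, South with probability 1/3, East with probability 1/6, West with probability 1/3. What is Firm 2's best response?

East

Compute Firm 2's expected payoff from each pure strategy against the given mix.
North: (1/6)·2 + (1/3)·(-3) + (1/6)·(-1) + (1/3)·2 = -1/6
South: (1/6)·(-4) + (1/3)·(-1) + (1/6)·(-3) + (1/3)·3 = -1/2
East: (1/6)·(-3) + (1/3)·4 + (1/6)·4 + (1/3)·(-4) = 1/6
Highest expected payoff is 1/6, from East.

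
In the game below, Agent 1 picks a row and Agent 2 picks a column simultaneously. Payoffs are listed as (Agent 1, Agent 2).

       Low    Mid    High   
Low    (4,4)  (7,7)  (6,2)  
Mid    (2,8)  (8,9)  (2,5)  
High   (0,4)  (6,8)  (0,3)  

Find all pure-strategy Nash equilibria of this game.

A profile is a Nash equilibrium when each player is best-responding to the other.
Agent 1's best responses — vs Low: Low (payoff 4); vs Mid: Mid (payoff 8); vs High: Low (payoff 6).
Agent 2's best responses — vs Low: Mid (payoff 7); vs Mid: Mid (payoff 9); vs High: Mid (payoff 8).
The only mutual best response is (Mid, Mid); neither player gains by switching there.

(Mid, Mid)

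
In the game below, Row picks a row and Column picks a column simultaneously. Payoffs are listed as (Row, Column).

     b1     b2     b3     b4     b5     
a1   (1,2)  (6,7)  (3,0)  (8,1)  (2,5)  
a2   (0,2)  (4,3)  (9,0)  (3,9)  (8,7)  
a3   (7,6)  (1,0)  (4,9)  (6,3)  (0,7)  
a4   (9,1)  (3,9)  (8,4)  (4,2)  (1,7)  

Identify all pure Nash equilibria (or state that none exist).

Find each player's best response to every opponent strategy; NE are the intersections.
Row's best responses — vs b1: a4 (payoff 9); vs b2: a1 (payoff 6); vs b3: a2 (payoff 9); vs b4: a1 (payoff 8); vs b5: a2 (payoff 8).
Column's best responses — vs a1: b2 (payoff 7); vs a2: b4 (payoff 9); vs a3: b3 (payoff 9); vs a4: b2 (payoff 9).
The only mutual best response is (a1, b2); neither player gains by switching there.

(a1, b2)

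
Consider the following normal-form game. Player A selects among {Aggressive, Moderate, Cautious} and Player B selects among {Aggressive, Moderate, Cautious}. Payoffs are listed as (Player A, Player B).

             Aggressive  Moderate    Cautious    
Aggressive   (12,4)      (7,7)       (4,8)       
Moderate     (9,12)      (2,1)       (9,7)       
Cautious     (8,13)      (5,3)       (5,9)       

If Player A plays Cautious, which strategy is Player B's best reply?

With Player A fixed at Cautious, Player B's payoffs are: Aggressive → 13, Moderate → 3, Cautious → 9.
The maximum is 13, achieved by Aggressive.

Aggressive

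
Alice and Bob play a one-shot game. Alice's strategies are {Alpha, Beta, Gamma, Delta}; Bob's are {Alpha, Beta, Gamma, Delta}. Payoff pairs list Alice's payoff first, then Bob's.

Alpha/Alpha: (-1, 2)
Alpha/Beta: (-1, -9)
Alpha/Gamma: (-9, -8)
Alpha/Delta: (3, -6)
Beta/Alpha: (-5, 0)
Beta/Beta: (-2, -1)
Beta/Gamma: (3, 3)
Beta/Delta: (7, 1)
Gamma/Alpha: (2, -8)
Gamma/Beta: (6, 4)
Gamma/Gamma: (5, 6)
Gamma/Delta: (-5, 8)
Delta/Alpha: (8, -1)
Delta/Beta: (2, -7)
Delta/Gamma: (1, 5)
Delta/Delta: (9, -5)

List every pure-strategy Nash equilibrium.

There is no pure-strategy Nash equilibrium

Find each player's best response to every opponent strategy; NE are the intersections.
Alice's best responses — vs Alpha: Delta (payoff 8); vs Beta: Gamma (payoff 6); vs Gamma: Gamma (payoff 5); vs Delta: Delta (payoff 9).
Bob's best responses — vs Alpha: Alpha (payoff 2); vs Beta: Gamma (payoff 3); vs Gamma: Delta (payoff 8); vs Delta: Gamma (payoff 5).
No cell has both players best-responding. For instance, Alice's best reply to Delta is Delta, but against Delta Bob prefers Gamma over Delta.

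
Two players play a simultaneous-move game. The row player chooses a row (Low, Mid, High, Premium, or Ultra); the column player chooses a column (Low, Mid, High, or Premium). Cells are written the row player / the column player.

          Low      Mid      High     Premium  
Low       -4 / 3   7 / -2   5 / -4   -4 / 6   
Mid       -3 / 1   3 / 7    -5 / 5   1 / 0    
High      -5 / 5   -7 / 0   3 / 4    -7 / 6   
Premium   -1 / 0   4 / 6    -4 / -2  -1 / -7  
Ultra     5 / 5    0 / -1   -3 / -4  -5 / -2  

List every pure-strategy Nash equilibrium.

(Ultra, Low)

Check mutual best responses: a cell is a NE iff neither player can gain by unilaterally deviating.
The row player's best responses — vs Low: Ultra (payoff 5); vs Mid: Low (payoff 7); vs High: Low (payoff 5); vs Premium: Mid (payoff 1).
The column player's best responses — vs Low: Premium (payoff 6); vs Mid: Mid (payoff 7); vs High: Premium (payoff 6); vs Premium: Mid (payoff 6); vs Ultra: Low (payoff 5).
The only mutual best response is (Ultra, Low); neither player gains by switching there.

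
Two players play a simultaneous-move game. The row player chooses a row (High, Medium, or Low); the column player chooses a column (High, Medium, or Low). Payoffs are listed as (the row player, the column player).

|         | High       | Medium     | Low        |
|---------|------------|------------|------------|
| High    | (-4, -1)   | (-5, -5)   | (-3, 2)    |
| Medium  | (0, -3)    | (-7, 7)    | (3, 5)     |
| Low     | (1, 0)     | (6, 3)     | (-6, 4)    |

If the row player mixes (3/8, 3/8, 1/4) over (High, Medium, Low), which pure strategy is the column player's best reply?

Low

The column player's best reply maximizes expected payoff against the mix.
High: (3/8)·(-1) + (3/8)·(-3) + (1/4)·0 = -3/2
Medium: (3/8)·(-5) + (3/8)·7 + (1/4)·3 = 3/2
Low: (3/8)·2 + (3/8)·5 + (1/4)·4 = 29/8
Highest expected payoff is 29/8, from Low.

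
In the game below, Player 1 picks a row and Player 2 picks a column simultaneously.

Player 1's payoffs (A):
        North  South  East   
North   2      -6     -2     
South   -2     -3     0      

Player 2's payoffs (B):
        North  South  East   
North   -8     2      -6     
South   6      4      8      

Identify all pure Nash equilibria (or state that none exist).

(South, East)

Find each player's best response to every opponent strategy; NE are the intersections.
Player 1's best responses — vs North: North (payoff 2); vs South: South (payoff -3); vs East: South (payoff 0).
Player 2's best responses — vs North: South (payoff 2); vs South: East (payoff 8).
The only mutual best response is (South, East); neither player gains by switching there.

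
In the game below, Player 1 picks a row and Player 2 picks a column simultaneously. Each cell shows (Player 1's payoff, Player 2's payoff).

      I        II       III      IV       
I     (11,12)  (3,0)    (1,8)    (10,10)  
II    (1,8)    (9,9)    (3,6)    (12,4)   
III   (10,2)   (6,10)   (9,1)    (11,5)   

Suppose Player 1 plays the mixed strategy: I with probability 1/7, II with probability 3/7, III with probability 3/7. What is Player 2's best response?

II

Compute Player 2's expected payoff from each pure strategy against the given mix.
I: (1/7)·12 + (3/7)·8 + (3/7)·2 = 6
II: (1/7)·0 + (3/7)·9 + (3/7)·10 = 57/7
III: (1/7)·8 + (3/7)·6 + (3/7)·1 = 29/7
IV: (1/7)·10 + (3/7)·4 + (3/7)·5 = 37/7
Highest expected payoff is 57/7, from II.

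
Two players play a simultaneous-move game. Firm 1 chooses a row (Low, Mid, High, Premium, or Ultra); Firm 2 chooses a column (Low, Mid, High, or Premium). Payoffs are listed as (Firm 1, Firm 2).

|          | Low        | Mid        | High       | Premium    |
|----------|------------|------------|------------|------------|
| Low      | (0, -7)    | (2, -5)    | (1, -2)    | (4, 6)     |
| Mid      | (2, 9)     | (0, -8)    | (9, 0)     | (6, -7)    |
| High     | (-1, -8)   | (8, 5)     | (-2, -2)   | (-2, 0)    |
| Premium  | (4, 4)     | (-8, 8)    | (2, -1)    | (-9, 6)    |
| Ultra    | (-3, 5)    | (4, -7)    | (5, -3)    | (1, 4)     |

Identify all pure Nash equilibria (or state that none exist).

(High, Mid)

Find each player's best response to every opponent strategy; NE are the intersections.
Firm 1's best responses — vs Low: Premium (payoff 4); vs Mid: High (payoff 8); vs High: Mid (payoff 9); vs Premium: Mid (payoff 6).
Firm 2's best responses — vs Low: Premium (payoff 6); vs Mid: Low (payoff 9); vs High: Mid (payoff 5); vs Premium: Mid (payoff 8); vs Ultra: Low (payoff 5).
The only mutual best response is (High, Mid); neither player gains by switching there.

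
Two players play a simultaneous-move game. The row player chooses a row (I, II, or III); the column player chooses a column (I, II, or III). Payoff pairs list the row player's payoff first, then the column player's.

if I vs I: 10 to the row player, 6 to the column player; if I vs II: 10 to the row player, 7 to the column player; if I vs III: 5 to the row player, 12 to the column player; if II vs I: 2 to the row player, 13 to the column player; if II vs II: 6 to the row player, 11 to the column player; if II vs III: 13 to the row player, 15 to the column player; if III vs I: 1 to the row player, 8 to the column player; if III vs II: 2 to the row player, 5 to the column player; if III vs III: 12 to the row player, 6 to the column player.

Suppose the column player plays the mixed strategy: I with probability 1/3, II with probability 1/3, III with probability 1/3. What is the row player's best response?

I

Compute the row player's expected payoff from each pure strategy against the given mix.
I: (1/3)·10 + (1/3)·10 + (1/3)·5 = 25/3
II: (1/3)·2 + (1/3)·6 + (1/3)·13 = 7
III: (1/3)·1 + (1/3)·2 + (1/3)·12 = 5
Highest expected payoff is 25/3, from I.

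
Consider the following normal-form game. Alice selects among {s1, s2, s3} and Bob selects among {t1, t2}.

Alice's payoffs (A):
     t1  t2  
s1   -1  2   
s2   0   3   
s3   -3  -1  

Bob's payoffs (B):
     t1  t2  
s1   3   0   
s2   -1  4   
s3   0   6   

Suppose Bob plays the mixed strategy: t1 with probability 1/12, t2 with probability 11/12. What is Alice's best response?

s2

Compute Alice's expected payoff from each pure strategy against the given mix.
s1: (1/12)·(-1) + (11/12)·2 = 7/4
s2: (1/12)·0 + (11/12)·3 = 11/4
s3: (1/12)·(-3) + (11/12)·(-1) = -7/6
Highest expected payoff is 11/4, from s2.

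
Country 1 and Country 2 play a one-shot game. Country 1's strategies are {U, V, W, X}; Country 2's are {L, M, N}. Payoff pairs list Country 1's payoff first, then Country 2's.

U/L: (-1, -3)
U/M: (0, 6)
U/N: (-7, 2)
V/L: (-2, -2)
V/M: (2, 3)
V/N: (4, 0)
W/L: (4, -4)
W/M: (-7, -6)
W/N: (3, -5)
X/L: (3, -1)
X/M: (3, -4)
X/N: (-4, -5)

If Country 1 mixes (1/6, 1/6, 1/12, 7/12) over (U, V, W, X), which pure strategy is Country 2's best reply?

M

Compute Country 2's expected payoff from each pure strategy against the given mix.
L: (1/6)·(-3) + (1/6)·(-2) + (1/12)·(-4) + (7/12)·(-1) = -7/4
M: (1/6)·6 + (1/6)·3 + (1/12)·(-6) + (7/12)·(-4) = -4/3
N: (1/6)·2 + (1/6)·0 + (1/12)·(-5) + (7/12)·(-5) = -3
Highest expected payoff is -4/3, from M.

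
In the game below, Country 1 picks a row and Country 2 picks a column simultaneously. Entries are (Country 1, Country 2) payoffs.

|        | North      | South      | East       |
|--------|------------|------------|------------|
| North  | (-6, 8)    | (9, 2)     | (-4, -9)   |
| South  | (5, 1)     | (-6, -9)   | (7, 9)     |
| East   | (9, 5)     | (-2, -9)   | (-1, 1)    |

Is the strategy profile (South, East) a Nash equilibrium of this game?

Yes

Holding Country 2 at East: Country 1 gets 7 from South, versus -4 from North, -1 from East. No profitable deviation for Country 1.
Holding Country 1 at South: Country 2 gets 9 from East, versus 1 from North, -9 from South. No profitable deviation for Country 2 either.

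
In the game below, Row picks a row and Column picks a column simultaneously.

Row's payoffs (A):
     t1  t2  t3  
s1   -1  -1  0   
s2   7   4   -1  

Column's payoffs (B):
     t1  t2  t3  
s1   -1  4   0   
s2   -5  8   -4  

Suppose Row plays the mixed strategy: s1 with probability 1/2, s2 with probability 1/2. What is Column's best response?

t2

Compute Column's expected payoff from each pure strategy against the given mix.
t1: (1/2)·(-1) + (1/2)·(-5) = -3
t2: (1/2)·4 + (1/2)·8 = 6
t3: (1/2)·0 + (1/2)·(-4) = -2
Highest expected payoff is 6, from t2.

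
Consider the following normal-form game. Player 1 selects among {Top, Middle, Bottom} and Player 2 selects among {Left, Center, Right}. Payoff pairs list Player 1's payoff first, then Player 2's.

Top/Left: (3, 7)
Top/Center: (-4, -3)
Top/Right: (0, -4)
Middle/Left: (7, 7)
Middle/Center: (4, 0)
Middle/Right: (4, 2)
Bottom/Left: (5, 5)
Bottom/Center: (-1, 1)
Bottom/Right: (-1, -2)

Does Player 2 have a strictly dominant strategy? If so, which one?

Left

A strategy is strictly dominant if it gives Player 2 a strictly higher payoff than every other strategy, against every choice by the opponent.
Left strictly dominates: vs Top: 7 > each of {-3, -4}; vs Middle: 7 > each of {0, 2}; vs Bottom: 5 > each of {1, -2}.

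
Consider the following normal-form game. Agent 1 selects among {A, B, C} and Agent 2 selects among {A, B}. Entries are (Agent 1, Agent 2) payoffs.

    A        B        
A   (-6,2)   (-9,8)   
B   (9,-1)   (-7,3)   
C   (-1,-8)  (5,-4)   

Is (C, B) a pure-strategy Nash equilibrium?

Yes

Holding Agent 2 at B: Agent 1 gets 5 from C, versus -9 from A, -7 from B. No profitable deviation for Agent 1.
Holding Agent 1 at C: Agent 2 gets -4 from B, versus -8 from A. No profitable deviation for Agent 2 either.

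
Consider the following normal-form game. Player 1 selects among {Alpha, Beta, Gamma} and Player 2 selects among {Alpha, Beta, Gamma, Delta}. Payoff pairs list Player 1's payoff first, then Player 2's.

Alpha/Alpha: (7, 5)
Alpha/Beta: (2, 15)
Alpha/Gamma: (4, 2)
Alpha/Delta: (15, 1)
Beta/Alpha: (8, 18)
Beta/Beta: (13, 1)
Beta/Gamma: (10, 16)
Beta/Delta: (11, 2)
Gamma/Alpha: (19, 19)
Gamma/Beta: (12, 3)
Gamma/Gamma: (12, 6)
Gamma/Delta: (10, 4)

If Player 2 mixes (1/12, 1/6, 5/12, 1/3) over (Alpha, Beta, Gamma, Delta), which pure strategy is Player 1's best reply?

Compute Player 1's expected payoff from each pure strategy against the given mix.
Alpha: (1/12)·7 + (1/6)·2 + (5/12)·4 + (1/3)·15 = 91/12
Beta: (1/12)·8 + (1/6)·13 + (5/12)·10 + (1/3)·11 = 32/3
Gamma: (1/12)·19 + (1/6)·12 + (5/12)·12 + (1/3)·10 = 143/12
Highest expected payoff is 143/12, from Gamma.

Gamma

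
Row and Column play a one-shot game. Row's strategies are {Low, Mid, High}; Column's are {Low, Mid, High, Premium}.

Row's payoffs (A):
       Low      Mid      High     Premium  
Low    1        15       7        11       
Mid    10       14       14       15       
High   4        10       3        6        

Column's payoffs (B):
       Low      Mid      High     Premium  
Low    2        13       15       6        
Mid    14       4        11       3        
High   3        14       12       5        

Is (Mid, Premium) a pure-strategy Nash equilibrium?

Holding Column at Premium: Row gets 15 from Mid, versus 11 from Low, 6 from High. No profitable deviation for Row.
Holding Row at Mid: Column gets 3 from Premium but could get 14 by switching to Low. Column has a profitable deviation.

No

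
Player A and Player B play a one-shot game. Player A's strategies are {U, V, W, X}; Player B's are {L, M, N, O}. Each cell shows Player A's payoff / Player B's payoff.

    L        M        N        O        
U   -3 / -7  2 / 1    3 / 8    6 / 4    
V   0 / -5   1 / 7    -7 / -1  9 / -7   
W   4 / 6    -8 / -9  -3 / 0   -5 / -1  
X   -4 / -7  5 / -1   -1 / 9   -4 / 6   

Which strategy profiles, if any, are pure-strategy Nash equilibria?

(U, N) and (W, L)

Check mutual best responses: a cell is a NE iff neither player can gain by unilaterally deviating.
Player A's best responses — vs L: W (payoff 4); vs M: X (payoff 5); vs N: U (payoff 3); vs O: V (payoff 9).
Player B's best responses — vs U: N (payoff 8); vs V: M (payoff 7); vs W: L (payoff 6); vs X: N (payoff 9).
Mutual best responses occur at (U, N) and (W, L); at each, neither player gains by switching.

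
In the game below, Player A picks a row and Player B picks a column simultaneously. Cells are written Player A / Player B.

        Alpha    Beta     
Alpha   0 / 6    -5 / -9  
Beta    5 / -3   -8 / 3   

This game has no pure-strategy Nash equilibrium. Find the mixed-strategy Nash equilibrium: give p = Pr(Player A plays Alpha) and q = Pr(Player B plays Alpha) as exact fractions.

In a mixed NE each player is indifferent between their pure strategies, so the opponent's mix sets the indifference.
Player B indifferent between Alpha and Beta: p·6 + (1−p)·(-3) = p·(-9) + (1−p)·3 ⟹ (-3) + 9p = 3 + (-12)p ⟹ p = 2/7.
Player A indifferent between Alpha and Beta: q·0 + (1−q)·(-5) = q·5 + (1−q)·(-8) ⟹ (-5) + 5q = (-8) + 13q ⟹ q = 3/8.

p = 2/7, q = 3/8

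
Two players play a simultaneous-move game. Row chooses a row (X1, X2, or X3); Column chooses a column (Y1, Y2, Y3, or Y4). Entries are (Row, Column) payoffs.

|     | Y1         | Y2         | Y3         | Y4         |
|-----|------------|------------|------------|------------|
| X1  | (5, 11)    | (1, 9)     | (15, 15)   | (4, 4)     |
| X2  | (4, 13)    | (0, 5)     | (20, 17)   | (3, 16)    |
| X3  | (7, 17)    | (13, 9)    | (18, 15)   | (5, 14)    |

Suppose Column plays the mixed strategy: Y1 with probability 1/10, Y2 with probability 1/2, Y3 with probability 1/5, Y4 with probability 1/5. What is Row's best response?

X3

Row's best reply maximizes expected payoff against the mix.
X1: (1/10)·5 + (1/2)·1 + (1/5)·15 + (1/5)·4 = 24/5
X2: (1/10)·4 + (1/2)·0 + (1/5)·20 + (1/5)·3 = 5
X3: (1/10)·7 + (1/2)·13 + (1/5)·18 + (1/5)·5 = 59/5
Highest expected payoff is 59/5, from X3.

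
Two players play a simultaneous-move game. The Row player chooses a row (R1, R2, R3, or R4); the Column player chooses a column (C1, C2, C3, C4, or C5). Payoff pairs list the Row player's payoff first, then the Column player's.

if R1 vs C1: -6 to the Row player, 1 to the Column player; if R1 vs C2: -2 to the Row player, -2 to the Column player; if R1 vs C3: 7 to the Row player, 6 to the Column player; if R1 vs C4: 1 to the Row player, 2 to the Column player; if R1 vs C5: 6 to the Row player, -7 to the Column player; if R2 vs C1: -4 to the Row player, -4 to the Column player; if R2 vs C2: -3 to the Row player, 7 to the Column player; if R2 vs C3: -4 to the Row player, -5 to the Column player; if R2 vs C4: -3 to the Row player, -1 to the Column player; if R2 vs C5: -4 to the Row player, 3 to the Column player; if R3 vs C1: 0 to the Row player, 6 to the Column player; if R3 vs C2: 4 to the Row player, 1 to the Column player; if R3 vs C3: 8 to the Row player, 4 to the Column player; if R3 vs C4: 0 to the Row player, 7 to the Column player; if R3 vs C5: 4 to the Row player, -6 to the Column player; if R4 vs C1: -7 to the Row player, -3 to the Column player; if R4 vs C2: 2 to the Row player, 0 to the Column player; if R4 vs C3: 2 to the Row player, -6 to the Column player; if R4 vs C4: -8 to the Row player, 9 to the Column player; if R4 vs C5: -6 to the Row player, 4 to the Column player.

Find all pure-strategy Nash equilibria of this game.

Check mutual best responses: a cell is a NE iff neither player can gain by unilaterally deviating.
The Row player's best responses — vs C1: R3 (payoff 0); vs C2: R3 (payoff 4); vs C3: R3 (payoff 8); vs C4: R1 (payoff 1); vs C5: R1 (payoff 6).
The Column player's best responses — vs R1: C3 (payoff 6); vs R2: C2 (payoff 7); vs R3: C4 (payoff 7); vs R4: C4 (payoff 9).
No cell has both players best-responding. For instance, the Row player's best reply to C4 is R1, but against R1 the Column player prefers C3 over C4.

There is no pure-strategy Nash equilibrium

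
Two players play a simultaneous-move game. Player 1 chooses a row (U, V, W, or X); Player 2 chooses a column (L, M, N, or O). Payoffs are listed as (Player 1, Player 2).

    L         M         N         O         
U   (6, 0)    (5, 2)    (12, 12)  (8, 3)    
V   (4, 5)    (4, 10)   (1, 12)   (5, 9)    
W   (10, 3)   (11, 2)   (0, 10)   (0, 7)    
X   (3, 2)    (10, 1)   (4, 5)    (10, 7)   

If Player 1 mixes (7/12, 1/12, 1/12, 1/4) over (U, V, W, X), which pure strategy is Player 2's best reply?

N

Player 2's best reply maximizes expected payoff against the mix.
L: (7/12)·0 + (1/12)·5 + (1/12)·3 + (1/4)·2 = 7/6
M: (7/12)·2 + (1/12)·10 + (1/12)·2 + (1/4)·1 = 29/12
N: (7/12)·12 + (1/12)·12 + (1/12)·10 + (1/4)·5 = 121/12
O: (7/12)·3 + (1/12)·9 + (1/12)·7 + (1/4)·7 = 29/6
Highest expected payoff is 121/12, from N.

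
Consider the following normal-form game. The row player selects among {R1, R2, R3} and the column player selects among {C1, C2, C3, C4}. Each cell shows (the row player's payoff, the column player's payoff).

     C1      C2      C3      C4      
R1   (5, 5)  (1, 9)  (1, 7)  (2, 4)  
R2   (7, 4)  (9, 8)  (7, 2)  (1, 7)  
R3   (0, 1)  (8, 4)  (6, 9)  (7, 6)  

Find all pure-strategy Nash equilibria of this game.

(R2, C2)

Check mutual best responses: a cell is a NE iff neither player can gain by unilaterally deviating.
The row player's best responses — vs C1: R2 (payoff 7); vs C2: R2 (payoff 9); vs C3: R2 (payoff 7); vs C4: R3 (payoff 7).
The column player's best responses — vs R1: C2 (payoff 9); vs R2: C2 (payoff 8); vs R3: C3 (payoff 9).
The only mutual best response is (R2, C2); neither player gains by switching there.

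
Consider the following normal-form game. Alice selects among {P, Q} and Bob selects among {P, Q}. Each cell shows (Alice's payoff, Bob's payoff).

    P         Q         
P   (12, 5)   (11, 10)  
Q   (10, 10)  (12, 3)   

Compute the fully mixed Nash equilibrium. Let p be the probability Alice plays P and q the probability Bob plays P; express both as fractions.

In a mixed NE each player is indifferent between their pure strategies, so the opponent's mix sets the indifference.
Bob indifferent between P and Q: p·5 + (1−p)·10 = p·10 + (1−p)·3 ⟹ 10 + (-5)p = 3 + 7p ⟹ p = 7/12.
Alice indifferent between P and Q: q·12 + (1−q)·11 = q·10 + (1−q)·12 ⟹ 11 + 1q = 12 + (-2)q ⟹ q = 1/3.

p = 7/12, q = 1/3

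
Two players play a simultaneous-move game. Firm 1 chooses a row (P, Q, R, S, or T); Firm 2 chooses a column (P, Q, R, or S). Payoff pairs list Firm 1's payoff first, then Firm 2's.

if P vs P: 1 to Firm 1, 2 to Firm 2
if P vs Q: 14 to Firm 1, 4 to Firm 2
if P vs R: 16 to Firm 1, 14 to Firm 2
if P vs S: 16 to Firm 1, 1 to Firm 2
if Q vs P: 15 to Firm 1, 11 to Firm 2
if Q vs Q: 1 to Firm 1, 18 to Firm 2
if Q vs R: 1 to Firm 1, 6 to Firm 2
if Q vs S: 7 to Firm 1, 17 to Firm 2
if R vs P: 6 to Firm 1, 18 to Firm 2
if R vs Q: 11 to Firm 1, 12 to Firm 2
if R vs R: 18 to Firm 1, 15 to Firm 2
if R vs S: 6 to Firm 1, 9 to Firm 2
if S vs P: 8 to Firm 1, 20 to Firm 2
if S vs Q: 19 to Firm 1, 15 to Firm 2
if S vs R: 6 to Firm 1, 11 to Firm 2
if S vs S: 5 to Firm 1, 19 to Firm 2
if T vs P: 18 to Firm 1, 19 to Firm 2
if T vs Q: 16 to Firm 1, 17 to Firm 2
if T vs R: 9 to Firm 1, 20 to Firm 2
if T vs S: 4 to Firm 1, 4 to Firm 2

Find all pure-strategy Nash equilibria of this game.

No pure-strategy Nash equilibrium

Check mutual best responses: a cell is a NE iff neither player can gain by unilaterally deviating.
Firm 1's best responses — vs P: T (payoff 18); vs Q: S (payoff 19); vs R: R (payoff 18); vs S: P (payoff 16).
Firm 2's best responses — vs P: R (payoff 14); vs Q: Q (payoff 18); vs R: P (payoff 18); vs S: P (payoff 20); vs T: R (payoff 20).
No cell has both players best-responding. For instance, Firm 1's best reply to Q is S, but against S Firm 2 prefers P over Q.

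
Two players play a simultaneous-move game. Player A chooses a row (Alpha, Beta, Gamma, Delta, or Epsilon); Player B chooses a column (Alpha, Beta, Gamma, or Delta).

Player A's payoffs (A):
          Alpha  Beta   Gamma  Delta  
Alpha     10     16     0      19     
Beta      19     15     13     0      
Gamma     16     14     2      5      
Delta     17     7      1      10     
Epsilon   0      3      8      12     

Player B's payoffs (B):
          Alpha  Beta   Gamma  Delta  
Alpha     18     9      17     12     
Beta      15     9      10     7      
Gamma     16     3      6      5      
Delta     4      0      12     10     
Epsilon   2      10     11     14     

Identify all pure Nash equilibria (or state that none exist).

Find each player's best response to every opponent strategy; NE are the intersections.
Player A's best responses — vs Alpha: Beta (payoff 19); vs Beta: Alpha (payoff 16); vs Gamma: Beta (payoff 13); vs Delta: Alpha (payoff 19).
Player B's best responses — vs Alpha: Alpha (payoff 18); vs Beta: Alpha (payoff 15); vs Gamma: Alpha (payoff 16); vs Delta: Gamma (payoff 12); vs Epsilon: Delta (payoff 14).
The only mutual best response is (Beta, Alpha); neither player gains by switching there.

(Beta, Alpha)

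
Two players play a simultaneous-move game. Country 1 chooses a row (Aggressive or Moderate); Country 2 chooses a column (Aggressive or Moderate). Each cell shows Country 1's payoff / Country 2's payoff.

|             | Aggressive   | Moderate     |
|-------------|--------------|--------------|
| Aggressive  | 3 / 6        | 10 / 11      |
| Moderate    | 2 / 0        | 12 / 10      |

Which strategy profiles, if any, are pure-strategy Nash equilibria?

(Moderate, Moderate)

Check mutual best responses: a cell is a NE iff neither player can gain by unilaterally deviating.
Country 1's best responses — vs Aggressive: Aggressive (payoff 3); vs Moderate: Moderate (payoff 12).
Country 2's best responses — vs Aggressive: Moderate (payoff 11); vs Moderate: Moderate (payoff 10).
The only mutual best response is (Moderate, Moderate); neither player gains by switching there.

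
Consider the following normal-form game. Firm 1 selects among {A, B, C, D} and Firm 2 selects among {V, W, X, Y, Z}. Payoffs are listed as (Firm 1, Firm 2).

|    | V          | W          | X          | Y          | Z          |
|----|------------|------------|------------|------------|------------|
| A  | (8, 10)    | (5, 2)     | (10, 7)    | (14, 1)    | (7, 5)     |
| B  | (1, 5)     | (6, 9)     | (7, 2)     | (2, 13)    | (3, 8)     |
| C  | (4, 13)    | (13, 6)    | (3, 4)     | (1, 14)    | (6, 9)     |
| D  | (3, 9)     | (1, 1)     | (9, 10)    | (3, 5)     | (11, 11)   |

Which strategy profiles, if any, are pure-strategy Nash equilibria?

(A, V) and (D, Z)

Check mutual best responses: a cell is a NE iff neither player can gain by unilaterally deviating.
Firm 1's best responses — vs V: A (payoff 8); vs W: C (payoff 13); vs X: A (payoff 10); vs Y: A (payoff 14); vs Z: D (payoff 11).
Firm 2's best responses — vs A: V (payoff 10); vs B: Y (payoff 13); vs C: Y (payoff 14); vs D: Z (payoff 11).
Mutual best responses occur at (A, V) and (D, Z); at each, neither player gains by switching.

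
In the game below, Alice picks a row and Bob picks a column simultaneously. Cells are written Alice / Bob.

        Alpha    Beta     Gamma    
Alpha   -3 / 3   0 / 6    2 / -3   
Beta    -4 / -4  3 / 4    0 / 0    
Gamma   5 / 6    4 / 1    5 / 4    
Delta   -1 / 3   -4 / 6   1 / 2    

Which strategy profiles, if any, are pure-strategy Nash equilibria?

(Gamma, Alpha)

Check mutual best responses: a cell is a NE iff neither player can gain by unilaterally deviating.
Alice's best responses — vs Alpha: Gamma (payoff 5); vs Beta: Gamma (payoff 4); vs Gamma: Gamma (payoff 5).
Bob's best responses — vs Alpha: Beta (payoff 6); vs Beta: Beta (payoff 4); vs Gamma: Alpha (payoff 6); vs Delta: Beta (payoff 6).
The only mutual best response is (Gamma, Alpha); neither player gains by switching there.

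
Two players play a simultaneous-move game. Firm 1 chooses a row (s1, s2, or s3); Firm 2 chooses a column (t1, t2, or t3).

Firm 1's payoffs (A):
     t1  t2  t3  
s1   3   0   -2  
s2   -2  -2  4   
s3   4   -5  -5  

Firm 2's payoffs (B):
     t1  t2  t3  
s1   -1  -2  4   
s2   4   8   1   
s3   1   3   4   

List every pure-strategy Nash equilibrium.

Check mutual best responses: a cell is a NE iff neither player can gain by unilaterally deviating.
Firm 1's best responses — vs t1: s3 (payoff 4); vs t2: s1 (payoff 0); vs t3: s2 (payoff 4).
Firm 2's best responses — vs s1: t3 (payoff 4); vs s2: t2 (payoff 8); vs s3: t3 (payoff 4).
No cell has both players best-responding. For instance, Firm 1's best reply to t2 is s1, but against s1 Firm 2 prefers t3 over t2.

No pure-strategy Nash equilibrium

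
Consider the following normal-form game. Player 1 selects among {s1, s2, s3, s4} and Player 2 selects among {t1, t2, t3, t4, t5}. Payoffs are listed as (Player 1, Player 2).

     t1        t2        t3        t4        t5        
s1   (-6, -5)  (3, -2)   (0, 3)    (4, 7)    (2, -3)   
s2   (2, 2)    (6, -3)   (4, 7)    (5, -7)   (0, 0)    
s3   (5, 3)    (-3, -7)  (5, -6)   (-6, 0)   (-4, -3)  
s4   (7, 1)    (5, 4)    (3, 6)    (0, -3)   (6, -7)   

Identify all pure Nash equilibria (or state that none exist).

There is no pure-strategy Nash equilibrium

Find each player's best response to every opponent strategy; NE are the intersections.
Player 1's best responses — vs t1: s4 (payoff 7); vs t2: s2 (payoff 6); vs t3: s3 (payoff 5); vs t4: s2 (payoff 5); vs t5: s4 (payoff 6).
Player 2's best responses — vs s1: t4 (payoff 7); vs s2: t3 (payoff 7); vs s3: t1 (payoff 3); vs s4: t3 (payoff 6).
No cell has both players best-responding. For instance, Player 1's best reply to t5 is s4, but against s4 Player 2 prefers t3 over t5.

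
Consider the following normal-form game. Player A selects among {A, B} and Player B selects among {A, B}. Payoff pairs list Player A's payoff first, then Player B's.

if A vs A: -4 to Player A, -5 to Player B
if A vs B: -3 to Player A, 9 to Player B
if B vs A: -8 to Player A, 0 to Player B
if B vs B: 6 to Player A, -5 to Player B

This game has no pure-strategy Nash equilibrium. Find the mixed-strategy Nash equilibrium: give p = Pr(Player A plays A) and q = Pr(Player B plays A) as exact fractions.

p = 5/19, q = 9/13

In a mixed NE each player is indifferent between their pure strategies, so the opponent's mix sets the indifference.
Player B indifferent between A and B: p·(-5) + (1−p)·0 = p·9 + (1−p)·(-5) ⟹ 0 + (-5)p = (-5) + 14p ⟹ p = 5/19.
Player A indifferent between A and B: q·(-4) + (1−q)·(-3) = q·(-8) + (1−q)·6 ⟹ (-3) + (-1)q = 6 + (-14)q ⟹ q = 9/13.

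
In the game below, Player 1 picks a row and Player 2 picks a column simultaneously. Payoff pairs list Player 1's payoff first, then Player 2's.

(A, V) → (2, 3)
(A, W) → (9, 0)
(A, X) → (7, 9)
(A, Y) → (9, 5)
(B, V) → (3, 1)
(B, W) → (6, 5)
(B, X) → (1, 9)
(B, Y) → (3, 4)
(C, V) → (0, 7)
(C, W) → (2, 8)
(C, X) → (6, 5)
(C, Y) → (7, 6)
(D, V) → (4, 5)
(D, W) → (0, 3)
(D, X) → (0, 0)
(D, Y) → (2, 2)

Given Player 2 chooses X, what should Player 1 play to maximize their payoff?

A

With Player 2 fixed at X, Player 1's payoffs are: A → 7, B → 1, C → 6, D → 0.
The maximum is 7, achieved by A.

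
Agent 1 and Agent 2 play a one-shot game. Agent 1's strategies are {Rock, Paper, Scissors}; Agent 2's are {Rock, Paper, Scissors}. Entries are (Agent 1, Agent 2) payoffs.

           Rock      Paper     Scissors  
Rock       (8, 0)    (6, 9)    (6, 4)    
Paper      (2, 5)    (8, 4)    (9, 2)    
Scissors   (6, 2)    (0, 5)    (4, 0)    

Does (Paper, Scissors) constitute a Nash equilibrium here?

Holding Agent 2 at Scissors: Agent 1 gets 9 from Paper, versus 6 from Rock, 4 from Scissors. No profitable deviation for Agent 1.
Holding Agent 1 at Paper: Agent 2 gets 2 from Scissors but could get 5 by switching to Rock. Agent 2 has a profitable deviation.

No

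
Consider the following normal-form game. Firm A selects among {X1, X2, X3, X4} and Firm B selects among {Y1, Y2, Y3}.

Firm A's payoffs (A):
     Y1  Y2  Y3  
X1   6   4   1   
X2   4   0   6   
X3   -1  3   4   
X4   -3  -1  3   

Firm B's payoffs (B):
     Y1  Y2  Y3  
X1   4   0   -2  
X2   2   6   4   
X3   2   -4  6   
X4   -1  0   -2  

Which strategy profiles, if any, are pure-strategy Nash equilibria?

Check mutual best responses: a cell is a NE iff neither player can gain by unilaterally deviating.
Firm A's best responses — vs Y1: X1 (payoff 6); vs Y2: X1 (payoff 4); vs Y3: X2 (payoff 6).
Firm B's best responses — vs X1: Y1 (payoff 4); vs X2: Y2 (payoff 6); vs X3: Y3 (payoff 6); vs X4: Y2 (payoff 0).
The only mutual best response is (X1, Y1); neither player gains by switching there.

(X1, Y1)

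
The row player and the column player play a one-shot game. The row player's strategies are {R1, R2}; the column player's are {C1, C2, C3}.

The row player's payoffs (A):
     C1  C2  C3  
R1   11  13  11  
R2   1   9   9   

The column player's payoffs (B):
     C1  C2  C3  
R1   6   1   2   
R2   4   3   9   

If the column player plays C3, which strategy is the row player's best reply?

R1

With the column player fixed at C3, the row player's payoffs are: R1 → 11, R2 → 9.
The maximum is 11, achieved by R1.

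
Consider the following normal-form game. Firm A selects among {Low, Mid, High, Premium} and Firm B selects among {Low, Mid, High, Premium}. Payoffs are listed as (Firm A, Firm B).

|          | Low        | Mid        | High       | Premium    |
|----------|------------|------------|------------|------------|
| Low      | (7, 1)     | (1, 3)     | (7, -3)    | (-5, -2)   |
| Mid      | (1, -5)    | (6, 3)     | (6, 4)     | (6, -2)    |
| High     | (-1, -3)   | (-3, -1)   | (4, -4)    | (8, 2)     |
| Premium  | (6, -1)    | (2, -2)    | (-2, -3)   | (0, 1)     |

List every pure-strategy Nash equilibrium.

A profile is a Nash equilibrium when each player is best-responding to the other.
Firm A's best responses — vs Low: Low (payoff 7); vs Mid: Mid (payoff 6); vs High: Low (payoff 7); vs Premium: High (payoff 8).
Firm B's best responses — vs Low: Mid (payoff 3); vs Mid: High (payoff 4); vs High: Premium (payoff 2); vs Premium: Premium (payoff 1).
The only mutual best response is (High, Premium); neither player gains by switching there.

(High, Premium)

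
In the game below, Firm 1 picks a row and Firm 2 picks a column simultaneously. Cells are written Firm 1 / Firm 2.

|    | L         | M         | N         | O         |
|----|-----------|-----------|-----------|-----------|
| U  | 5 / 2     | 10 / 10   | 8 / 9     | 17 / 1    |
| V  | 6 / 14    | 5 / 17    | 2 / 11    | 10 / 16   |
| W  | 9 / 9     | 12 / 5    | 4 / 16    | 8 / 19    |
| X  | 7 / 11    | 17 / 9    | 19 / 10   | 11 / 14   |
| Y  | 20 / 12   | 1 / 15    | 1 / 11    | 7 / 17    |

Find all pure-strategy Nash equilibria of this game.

A profile is a Nash equilibrium when each player is best-responding to the other.
Firm 1's best responses — vs L: Y (payoff 20); vs M: X (payoff 17); vs N: X (payoff 19); vs O: U (payoff 17).
Firm 2's best responses — vs U: M (payoff 10); vs V: M (payoff 17); vs W: O (payoff 19); vs X: O (payoff 14); vs Y: O (payoff 17).
No cell has both players best-responding. For instance, Firm 1's best reply to M is X, but against X Firm 2 prefers O over M.

No pure-strategy Nash equilibrium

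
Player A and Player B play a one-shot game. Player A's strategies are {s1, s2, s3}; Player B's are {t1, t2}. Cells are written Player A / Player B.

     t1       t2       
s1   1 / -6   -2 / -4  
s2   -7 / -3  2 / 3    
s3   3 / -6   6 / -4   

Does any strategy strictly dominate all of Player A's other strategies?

A strategy is strictly dominant if it gives Player A a strictly higher payoff than every other strategy, against every choice by the opponent.
s3 strictly dominates: vs t1: 3 > each of {1, -7}; vs t2: 6 > each of {-2, 2}.

s3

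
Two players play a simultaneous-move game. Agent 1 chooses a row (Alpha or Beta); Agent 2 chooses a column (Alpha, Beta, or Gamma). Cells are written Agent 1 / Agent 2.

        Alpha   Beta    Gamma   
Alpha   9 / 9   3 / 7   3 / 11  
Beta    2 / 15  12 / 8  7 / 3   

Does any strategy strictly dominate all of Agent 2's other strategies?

A strategy is strictly dominant if it gives Agent 2 a strictly higher payoff than every other strategy, against every choice by the opponent.
Alpha is not dominant: against Alpha, Gamma gives 11 > 9.
Beta is not dominant: against Alpha, Alpha gives 9 > 7.
Gamma is not dominant: against Beta, Alpha gives 15 > 3.
No single strategy is best against every opponent action.

No strictly dominant strategy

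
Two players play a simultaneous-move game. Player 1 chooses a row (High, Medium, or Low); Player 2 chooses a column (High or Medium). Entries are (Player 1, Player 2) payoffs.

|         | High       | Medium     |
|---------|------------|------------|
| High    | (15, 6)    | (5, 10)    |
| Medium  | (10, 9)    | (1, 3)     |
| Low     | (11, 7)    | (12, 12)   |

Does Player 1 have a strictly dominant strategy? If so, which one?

No strictly dominant strategy

A strategy is strictly dominant if it gives Player 1 a strictly higher payoff than every other strategy, against every choice by the opponent.
High is not dominant: against Medium, Low gives 12 > 5.
Medium is not dominant: against High, High gives 15 > 10.
Low is not dominant: against High, High gives 15 > 11.
No single strategy is best against every opponent action.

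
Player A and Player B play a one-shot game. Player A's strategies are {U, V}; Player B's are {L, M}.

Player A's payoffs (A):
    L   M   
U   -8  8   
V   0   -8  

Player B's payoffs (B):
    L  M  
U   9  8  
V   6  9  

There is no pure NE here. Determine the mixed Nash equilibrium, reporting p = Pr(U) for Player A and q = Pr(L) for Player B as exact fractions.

p = 3/4, q = 2/3

Each player's mixing probability is pinned down by making the *other* player indifferent.
Player B indifferent between L and M: p·9 + (1−p)·6 = p·8 + (1−p)·9 ⟹ 6 + 3p = 9 + (-1)p ⟹ p = 3/4.
Player A indifferent between U and V: q·(-8) + (1−q)·8 = q·0 + (1−q)·(-8) ⟹ 8 + (-16)q = (-8) + 8q ⟹ q = 2/3.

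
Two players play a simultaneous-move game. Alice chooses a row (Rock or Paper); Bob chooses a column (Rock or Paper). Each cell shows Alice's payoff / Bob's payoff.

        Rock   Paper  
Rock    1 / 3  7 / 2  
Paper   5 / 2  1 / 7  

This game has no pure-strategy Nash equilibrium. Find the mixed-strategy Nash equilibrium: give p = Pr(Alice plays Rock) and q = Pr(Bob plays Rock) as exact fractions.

p = 5/6, q = 3/5

Each player's mixing probability is pinned down by making the *other* player indifferent.
Bob indifferent between Rock and Paper: p·3 + (1−p)·2 = p·2 + (1−p)·7 ⟹ 2 + 1p = 7 + (-5)p ⟹ p = 5/6.
Alice indifferent between Rock and Paper: q·1 + (1−q)·7 = q·5 + (1−q)·1 ⟹ 7 + (-6)q = 1 + 4q ⟹ q = 3/5.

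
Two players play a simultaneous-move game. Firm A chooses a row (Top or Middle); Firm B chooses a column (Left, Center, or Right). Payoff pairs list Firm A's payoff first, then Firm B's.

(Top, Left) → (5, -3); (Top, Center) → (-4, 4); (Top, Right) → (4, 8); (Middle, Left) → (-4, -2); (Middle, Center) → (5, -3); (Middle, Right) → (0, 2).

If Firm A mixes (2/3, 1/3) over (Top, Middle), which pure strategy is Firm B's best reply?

Right

Firm B's best reply maximizes expected payoff against the mix.
Left: (2/3)·(-3) + (1/3)·(-2) = -8/3
Center: (2/3)·4 + (1/3)·(-3) = 5/3
Right: (2/3)·8 + (1/3)·2 = 6
Highest expected payoff is 6, from Right.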